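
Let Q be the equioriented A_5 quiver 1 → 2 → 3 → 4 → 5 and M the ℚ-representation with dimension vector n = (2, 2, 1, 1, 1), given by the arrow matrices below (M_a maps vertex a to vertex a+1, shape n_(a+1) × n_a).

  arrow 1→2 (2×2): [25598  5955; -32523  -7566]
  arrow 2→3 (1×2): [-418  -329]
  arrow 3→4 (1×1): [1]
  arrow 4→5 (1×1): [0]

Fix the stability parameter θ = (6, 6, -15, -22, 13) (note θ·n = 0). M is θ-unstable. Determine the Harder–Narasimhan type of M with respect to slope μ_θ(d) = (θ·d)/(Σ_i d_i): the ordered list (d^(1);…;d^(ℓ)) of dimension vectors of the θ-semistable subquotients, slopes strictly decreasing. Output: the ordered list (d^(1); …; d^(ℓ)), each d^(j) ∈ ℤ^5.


Via rank(M_{q-1}∘⋯∘M_p): M ≅ I[1,2], I[1,4], I[5,5].
μ_θ-semistable layers: μ^(1)=13; μ^(2)=6; μ^(3)=-25/4

((0, 0, 0, 0, 1); (1, 1, 0, 0, 0); (1, 1, 1, 1, 0))


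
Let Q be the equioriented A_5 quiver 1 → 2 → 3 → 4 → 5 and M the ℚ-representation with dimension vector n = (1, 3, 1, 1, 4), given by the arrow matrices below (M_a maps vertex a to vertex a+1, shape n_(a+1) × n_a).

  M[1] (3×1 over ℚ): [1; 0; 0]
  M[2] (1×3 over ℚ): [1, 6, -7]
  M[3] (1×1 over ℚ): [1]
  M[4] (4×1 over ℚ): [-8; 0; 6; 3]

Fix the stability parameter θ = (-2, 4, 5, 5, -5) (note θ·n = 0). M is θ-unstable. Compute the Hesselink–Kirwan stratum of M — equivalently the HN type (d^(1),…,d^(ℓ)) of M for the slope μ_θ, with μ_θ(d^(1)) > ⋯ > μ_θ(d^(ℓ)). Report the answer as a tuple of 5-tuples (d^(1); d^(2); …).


Via rank(M_{q-1}∘⋯∘M_p): M ≅ I[1,5], I[2,2]^2, I[5,5]^3.
μ_θ-semistable layers: μ^(1)=4; μ^(2)=9/4; μ^(3)=-2; μ^(4)=-5

((0, 2, 0, 0, 0); (0, 1, 1, 1, 1); (1, 0, 0, 0, 0); (0, 0, 0, 0, 3))


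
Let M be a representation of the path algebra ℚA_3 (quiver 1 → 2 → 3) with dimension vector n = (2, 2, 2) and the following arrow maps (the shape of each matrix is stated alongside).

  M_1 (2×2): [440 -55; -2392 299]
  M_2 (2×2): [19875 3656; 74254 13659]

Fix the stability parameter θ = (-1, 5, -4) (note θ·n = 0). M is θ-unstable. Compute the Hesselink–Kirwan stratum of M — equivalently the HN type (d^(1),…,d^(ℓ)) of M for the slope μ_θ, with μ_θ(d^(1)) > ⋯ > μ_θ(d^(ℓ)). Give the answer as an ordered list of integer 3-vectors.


Via rank(M_{q-1}∘⋯∘M_p): M ≅ I[1,1], I[1,3], I[2,3].
μ_θ-semistable layers: μ^(1)=1/2; μ^(2)=-1

((0, 2, 2); (2, 0, 0))


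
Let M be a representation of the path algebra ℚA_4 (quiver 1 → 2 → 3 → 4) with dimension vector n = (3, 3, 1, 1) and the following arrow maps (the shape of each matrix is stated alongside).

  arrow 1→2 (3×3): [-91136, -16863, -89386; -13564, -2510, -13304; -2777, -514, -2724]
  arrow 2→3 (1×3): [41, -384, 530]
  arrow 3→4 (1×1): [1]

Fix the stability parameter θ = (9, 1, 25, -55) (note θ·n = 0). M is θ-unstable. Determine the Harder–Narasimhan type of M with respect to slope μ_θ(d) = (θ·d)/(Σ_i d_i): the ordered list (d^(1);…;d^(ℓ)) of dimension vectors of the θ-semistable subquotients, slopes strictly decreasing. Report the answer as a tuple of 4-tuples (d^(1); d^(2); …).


Interval decomposition of M: I[1,2]^2, I[1,4].
HN type (ℓ=2): μ^(1)=5; μ^(2)=-5

((2, 2, 0, 0); (1, 1, 1, 1))


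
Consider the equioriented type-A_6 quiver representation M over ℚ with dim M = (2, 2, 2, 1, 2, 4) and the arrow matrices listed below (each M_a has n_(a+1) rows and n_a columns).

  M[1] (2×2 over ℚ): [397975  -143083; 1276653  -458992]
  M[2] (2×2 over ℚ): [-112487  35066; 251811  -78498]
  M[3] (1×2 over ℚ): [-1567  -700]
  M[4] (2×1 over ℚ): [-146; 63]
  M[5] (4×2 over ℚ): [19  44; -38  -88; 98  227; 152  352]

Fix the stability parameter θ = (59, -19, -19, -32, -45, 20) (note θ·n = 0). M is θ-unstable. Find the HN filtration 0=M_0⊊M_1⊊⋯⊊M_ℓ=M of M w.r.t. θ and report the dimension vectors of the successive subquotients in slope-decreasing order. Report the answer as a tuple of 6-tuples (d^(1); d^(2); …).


Interval decomposition of M: I[1,2], I[1,6], I[3,3], I[5,6], I[6,6]^2.
HN type (ℓ=4): μ^(1)=20; μ^(2)=-56/5; μ^(3)=-19; μ^(4)=-45

((1, 1, 0, 0, 0, 4); (1, 1, 1, 1, 1, 0); (0, 0, 1, 0, 0, 0); (0, 0, 0, 0, 1, 0))


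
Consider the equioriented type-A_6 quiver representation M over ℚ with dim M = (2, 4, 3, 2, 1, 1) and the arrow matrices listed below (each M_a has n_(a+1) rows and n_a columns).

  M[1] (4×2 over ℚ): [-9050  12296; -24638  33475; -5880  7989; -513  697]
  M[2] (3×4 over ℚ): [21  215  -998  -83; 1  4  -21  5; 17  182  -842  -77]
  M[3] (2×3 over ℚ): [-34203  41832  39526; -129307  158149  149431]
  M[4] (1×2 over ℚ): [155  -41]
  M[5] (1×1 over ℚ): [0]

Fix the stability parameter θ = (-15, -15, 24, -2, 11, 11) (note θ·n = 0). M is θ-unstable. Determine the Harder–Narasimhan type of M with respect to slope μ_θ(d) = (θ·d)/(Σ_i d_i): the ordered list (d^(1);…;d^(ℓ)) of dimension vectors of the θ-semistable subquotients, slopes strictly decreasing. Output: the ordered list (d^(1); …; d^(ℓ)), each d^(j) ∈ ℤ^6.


Interval decomposition of M: I[1,4], I[1,5], I[2,2], I[2,3], I[6,6].
HN type (ℓ=3): μ^(1)=24; μ^(2)=11; μ^(3)=-15

((0, 0, 1, 0, 0, 0); (0, 0, 2, 2, 1, 1); (2, 4, 0, 0, 0, 0))


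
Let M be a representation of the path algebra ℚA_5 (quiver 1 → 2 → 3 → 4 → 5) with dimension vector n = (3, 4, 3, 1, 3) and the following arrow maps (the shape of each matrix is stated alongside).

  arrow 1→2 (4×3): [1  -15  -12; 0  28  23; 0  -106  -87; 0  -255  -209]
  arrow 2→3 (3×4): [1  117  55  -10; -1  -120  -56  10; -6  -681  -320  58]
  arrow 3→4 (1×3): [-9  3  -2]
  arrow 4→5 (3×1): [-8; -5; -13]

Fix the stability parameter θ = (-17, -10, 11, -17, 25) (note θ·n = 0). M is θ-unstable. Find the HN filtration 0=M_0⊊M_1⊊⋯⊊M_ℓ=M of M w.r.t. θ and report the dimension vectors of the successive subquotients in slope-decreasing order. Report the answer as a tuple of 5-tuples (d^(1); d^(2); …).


Via rank(M_{q-1}∘⋯∘M_p): M ≅ I[1,3]^2, I[1,5], I[2,2], I[5,5]^2.
μ_θ-semistable layers: μ^(1)=25; μ^(2)=11; μ^(3)=-3; μ^(4)=-10; μ^(5)=-17

((0, 0, 0, 0, 3); (0, 0, 2, 0, 0); (0, 0, 1, 1, 0); (0, 4, 0, 0, 0); (3, 0, 0, 0, 0))


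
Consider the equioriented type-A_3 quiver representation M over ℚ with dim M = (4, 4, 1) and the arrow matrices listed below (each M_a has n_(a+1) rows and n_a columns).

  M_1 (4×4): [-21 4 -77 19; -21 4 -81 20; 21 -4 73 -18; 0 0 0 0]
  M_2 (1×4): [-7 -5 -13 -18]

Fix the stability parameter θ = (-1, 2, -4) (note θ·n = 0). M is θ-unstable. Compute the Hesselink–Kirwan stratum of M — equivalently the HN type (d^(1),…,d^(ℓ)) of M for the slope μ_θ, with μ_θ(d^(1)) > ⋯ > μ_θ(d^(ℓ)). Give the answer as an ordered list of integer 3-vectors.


Barcode: M ≅ I[1,1]^2, I[1,2], I[1,3], I[2,2]^2. HN layers by μ_θ (2 steps, strictly decreasing):
  μ^(1)=2; μ^(2)=-1

((0, 3, 0); (4, 1, 1))


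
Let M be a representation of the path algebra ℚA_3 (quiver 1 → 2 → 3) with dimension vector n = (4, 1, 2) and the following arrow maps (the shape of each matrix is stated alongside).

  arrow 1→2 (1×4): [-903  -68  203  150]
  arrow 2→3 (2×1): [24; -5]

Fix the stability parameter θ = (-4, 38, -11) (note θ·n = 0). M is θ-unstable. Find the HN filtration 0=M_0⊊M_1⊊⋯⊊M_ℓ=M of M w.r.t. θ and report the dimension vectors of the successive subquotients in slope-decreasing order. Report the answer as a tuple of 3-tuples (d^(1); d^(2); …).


Via rank(M_{q-1}∘⋯∘M_p): M ≅ I[1,1]^3, I[1,3], I[3,3].
μ_θ-semistable layers: μ^(1)=27/2; μ^(2)=-4; μ^(3)=-11

((0, 1, 1); (4, 0, 0); (0, 0, 1))


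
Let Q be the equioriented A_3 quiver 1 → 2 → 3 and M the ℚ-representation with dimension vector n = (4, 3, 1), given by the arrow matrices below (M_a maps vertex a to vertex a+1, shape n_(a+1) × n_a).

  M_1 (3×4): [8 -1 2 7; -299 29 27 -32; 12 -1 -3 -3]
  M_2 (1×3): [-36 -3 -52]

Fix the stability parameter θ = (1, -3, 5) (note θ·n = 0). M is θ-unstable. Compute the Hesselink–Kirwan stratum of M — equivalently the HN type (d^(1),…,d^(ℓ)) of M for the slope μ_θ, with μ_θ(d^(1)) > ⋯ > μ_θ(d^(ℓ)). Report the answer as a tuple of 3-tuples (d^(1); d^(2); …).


Interval decomposition of M: I[1,1], I[1,2]^2, I[1,3].
HN type (ℓ=3): μ^(1)=5; μ^(2)=1; μ^(3)=-1

((0, 0, 1); (1, 0, 0); (3, 3, 0))


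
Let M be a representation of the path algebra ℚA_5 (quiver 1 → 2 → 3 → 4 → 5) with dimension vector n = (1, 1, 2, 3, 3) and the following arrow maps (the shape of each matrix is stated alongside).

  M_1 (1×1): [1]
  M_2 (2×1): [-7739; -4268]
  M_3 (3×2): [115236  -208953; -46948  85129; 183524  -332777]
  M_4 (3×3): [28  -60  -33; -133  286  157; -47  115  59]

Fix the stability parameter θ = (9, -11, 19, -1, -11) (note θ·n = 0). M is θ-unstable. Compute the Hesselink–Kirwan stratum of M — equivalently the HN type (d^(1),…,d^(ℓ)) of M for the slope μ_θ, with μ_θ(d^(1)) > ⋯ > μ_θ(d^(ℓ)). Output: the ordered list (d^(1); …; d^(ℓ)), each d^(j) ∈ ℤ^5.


Via rank(M_{q-1}∘⋯∘M_p): M ≅ I[1,3], I[3,5], I[4,5]^2.
μ_θ-semistable layers: μ^(1)=19; μ^(2)=7/3; μ^(3)=-1; μ^(4)=-6

((0, 0, 1, 0, 0); (0, 0, 1, 1, 1); (1, 1, 0, 0, 0); (0, 0, 0, 2, 2))


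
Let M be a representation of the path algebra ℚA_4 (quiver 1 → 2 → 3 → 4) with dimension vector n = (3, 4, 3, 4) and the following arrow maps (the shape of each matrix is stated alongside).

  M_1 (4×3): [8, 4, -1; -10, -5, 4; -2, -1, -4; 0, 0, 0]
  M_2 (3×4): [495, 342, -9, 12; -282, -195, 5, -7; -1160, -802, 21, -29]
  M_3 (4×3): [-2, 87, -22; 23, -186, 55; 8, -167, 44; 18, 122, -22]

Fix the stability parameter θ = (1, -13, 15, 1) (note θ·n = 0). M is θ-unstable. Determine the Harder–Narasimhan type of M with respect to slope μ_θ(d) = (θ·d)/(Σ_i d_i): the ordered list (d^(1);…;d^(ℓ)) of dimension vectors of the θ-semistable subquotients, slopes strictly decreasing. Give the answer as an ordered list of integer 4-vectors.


Via rank(M_{q-1}∘⋯∘M_p): M ≅ I[1,1], I[1,4]^2, I[2,2], I[2,3], I[4,4]^2.
μ_θ-semistable layers: μ^(1)=15; μ^(2)=8; μ^(3)=1; μ^(4)=-6; μ^(5)=-13

((0, 0, 1, 0); (0, 0, 2, 2); (1, 0, 0, 2); (2, 2, 0, 0); (0, 2, 0, 0))


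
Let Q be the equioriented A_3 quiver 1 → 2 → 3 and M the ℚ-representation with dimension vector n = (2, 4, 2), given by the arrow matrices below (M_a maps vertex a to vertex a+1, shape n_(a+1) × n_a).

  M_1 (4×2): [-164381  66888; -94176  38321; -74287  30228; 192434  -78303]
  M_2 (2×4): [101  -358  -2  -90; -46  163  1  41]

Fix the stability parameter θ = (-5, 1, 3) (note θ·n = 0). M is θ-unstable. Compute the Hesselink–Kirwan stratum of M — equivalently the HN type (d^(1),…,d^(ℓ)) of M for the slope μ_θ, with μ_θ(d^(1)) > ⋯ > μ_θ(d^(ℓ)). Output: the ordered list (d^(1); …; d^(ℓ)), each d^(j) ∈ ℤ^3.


Via rank(M_{q-1}∘⋯∘M_p): M ≅ I[1,2], I[1,3], I[2,2], I[2,3].
μ_θ-semistable layers: μ^(1)=3; μ^(2)=1; μ^(3)=-5

((0, 0, 2); (0, 4, 0); (2, 0, 0))


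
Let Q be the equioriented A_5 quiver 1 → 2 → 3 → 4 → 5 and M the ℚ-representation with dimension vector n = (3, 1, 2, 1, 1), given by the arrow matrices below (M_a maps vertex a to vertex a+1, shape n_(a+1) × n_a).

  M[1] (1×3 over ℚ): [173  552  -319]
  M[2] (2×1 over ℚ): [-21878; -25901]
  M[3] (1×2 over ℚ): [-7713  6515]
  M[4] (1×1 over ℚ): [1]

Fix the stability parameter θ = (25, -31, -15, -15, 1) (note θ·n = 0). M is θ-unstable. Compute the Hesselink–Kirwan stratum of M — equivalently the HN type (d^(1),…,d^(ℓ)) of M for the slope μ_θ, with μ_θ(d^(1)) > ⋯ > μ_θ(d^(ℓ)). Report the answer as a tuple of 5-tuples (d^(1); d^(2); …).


Barcode: M ≅ I[1,1]^2, I[1,5], I[3,3]. HN layers by μ_θ (4 steps, strictly decreasing):
  μ^(1)=25; μ^(2)=1; μ^(3)=-9; μ^(4)=-15

((2, 0, 0, 0, 0); (0, 0, 0, 0, 1); (1, 1, 1, 1, 0); (0, 0, 1, 0, 0))


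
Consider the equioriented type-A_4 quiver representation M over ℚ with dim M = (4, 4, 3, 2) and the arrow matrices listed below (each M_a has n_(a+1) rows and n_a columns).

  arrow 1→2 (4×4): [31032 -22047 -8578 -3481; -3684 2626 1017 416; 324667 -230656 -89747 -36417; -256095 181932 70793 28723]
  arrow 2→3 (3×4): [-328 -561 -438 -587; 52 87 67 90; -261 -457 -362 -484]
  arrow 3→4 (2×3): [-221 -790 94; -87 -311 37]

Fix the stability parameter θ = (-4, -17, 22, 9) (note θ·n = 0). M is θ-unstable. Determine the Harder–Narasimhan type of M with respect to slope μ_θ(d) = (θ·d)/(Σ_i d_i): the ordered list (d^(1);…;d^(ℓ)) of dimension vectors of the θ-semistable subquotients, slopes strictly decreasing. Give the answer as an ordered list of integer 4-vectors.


Interval decomposition of M: I[1,2], I[1,3], I[1,4]^2.
HN type (ℓ=3): μ^(1)=22; μ^(2)=31/2; μ^(3)=-21/2

((0, 0, 1, 0); (0, 0, 2, 2); (4, 4, 0, 0))


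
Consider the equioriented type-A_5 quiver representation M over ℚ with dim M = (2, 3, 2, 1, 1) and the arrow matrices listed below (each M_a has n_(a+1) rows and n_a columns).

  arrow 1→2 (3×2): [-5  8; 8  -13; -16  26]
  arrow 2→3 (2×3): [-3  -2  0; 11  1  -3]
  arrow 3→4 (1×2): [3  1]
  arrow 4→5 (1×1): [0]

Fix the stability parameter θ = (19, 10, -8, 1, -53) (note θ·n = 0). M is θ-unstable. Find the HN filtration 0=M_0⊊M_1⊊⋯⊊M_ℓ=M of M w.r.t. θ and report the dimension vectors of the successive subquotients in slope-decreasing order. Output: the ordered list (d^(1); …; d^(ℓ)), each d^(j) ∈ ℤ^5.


Barcode: M ≅ I[1,3], I[1,4], I[2,2], I[5,5]. HN layers by μ_θ (4 steps, strictly decreasing):
  μ^(1)=10; μ^(2)=7; μ^(3)=11/2; μ^(4)=-53

((0, 1, 0, 0, 0); (1, 1, 1, 0, 0); (1, 1, 1, 1, 0); (0, 0, 0, 0, 1))


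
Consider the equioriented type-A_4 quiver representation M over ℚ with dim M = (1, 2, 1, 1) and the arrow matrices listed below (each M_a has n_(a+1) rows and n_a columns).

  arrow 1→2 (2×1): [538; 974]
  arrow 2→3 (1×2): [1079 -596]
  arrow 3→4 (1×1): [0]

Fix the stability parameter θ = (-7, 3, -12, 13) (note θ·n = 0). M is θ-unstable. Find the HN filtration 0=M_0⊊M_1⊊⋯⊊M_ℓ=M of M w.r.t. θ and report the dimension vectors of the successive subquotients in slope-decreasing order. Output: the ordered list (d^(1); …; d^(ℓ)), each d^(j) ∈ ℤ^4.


Via rank(M_{q-1}∘⋯∘M_p): M ≅ I[1,3], I[2,2], I[4,4].
μ_θ-semistable layers: μ^(1)=13; μ^(2)=3; μ^(3)=-9/2; μ^(4)=-7

((0, 0, 0, 1); (0, 1, 0, 0); (0, 1, 1, 0); (1, 0, 0, 0))


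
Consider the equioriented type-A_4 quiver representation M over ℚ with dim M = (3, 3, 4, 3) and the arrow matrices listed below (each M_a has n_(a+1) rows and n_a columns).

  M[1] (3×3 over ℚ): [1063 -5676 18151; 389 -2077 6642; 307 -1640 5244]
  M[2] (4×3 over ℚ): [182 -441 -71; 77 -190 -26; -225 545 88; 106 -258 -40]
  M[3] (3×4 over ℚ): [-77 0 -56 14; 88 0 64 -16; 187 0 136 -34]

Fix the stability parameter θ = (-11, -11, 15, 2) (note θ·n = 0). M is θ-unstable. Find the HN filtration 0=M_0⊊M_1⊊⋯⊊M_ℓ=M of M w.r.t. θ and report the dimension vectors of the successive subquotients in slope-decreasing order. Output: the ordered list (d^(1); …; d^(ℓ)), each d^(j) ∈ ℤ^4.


Via rank(M_{q-1}∘⋯∘M_p): M ≅ I[1,3]^2, I[1,4], I[3,3], I[4,4]^2.
μ_θ-semistable layers: μ^(1)=15; μ^(2)=17/2; μ^(3)=2; μ^(4)=-11

((0, 0, 3, 0); (0, 0, 1, 1); (0, 0, 0, 2); (3, 3, 0, 0))


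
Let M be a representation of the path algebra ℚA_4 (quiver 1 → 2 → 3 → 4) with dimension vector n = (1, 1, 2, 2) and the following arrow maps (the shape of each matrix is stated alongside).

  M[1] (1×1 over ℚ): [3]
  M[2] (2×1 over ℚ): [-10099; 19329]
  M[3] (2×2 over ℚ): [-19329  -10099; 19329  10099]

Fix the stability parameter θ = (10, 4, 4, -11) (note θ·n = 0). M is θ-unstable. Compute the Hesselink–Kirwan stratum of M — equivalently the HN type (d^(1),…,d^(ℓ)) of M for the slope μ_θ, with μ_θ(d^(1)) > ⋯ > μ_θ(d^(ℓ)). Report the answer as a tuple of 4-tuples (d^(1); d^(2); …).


Barcode: M ≅ I[1,3], I[3,4], I[4,4]. HN layers by μ_θ (3 steps, strictly decreasing):
  μ^(1)=6; μ^(2)=-7/2; μ^(3)=-11

((1, 1, 1, 0); (0, 0, 1, 1); (0, 0, 0, 1))


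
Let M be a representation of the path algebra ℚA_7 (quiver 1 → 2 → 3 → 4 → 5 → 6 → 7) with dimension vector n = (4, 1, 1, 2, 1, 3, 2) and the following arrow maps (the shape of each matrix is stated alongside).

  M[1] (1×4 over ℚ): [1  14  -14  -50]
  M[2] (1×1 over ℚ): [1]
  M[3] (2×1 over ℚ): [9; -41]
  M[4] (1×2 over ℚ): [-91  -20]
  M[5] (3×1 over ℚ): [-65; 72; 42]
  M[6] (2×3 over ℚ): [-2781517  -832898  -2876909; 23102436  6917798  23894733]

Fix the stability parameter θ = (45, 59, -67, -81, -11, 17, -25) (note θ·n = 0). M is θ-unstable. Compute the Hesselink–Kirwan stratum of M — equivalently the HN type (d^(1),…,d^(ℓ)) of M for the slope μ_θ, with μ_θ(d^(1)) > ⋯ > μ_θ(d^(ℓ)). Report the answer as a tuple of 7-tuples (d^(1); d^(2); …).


Via rank(M_{q-1}∘⋯∘M_p): M ≅ I[1,1]^3, I[1,7], I[4,4], I[6,6], I[6,7].
μ_θ-semistable layers: μ^(1)=45; μ^(2)=17; μ^(3)=-4; μ^(4)=-11; μ^(5)=-81

((3, 0, 0, 0, 0, 0, 0); (0, 0, 0, 0, 0, 1, 0); (0, 0, 0, 0, 0, 2, 2); (1, 1, 1, 1, 1, 0, 0); (0, 0, 0, 1, 0, 0, 0))


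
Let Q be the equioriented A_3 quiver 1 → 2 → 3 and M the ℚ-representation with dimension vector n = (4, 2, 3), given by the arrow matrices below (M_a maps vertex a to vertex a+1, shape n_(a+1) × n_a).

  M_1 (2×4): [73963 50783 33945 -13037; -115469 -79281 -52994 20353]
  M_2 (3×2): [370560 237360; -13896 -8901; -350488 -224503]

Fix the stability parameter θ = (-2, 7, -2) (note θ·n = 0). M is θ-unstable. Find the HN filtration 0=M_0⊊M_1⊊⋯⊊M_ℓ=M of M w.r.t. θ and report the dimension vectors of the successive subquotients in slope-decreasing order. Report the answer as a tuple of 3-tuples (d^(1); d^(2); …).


Interval decomposition of M: I[1,1]^2, I[1,2], I[1,3], I[3,3]^2.
HN type (ℓ=3): μ^(1)=7; μ^(2)=5/2; μ^(3)=-2

((0, 1, 0); (0, 1, 1); (4, 0, 2))


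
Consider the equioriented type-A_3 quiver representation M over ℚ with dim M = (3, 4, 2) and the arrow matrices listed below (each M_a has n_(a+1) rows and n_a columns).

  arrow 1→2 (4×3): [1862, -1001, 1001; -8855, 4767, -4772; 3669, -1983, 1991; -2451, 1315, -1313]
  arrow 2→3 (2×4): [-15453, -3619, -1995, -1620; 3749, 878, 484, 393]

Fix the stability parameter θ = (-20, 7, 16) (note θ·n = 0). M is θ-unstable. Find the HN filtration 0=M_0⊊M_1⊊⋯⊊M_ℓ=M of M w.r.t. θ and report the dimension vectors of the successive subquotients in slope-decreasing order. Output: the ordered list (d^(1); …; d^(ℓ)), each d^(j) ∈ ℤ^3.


Interval decomposition of M: I[1,2], I[1,3]^2, I[2,2].
HN type (ℓ=3): μ^(1)=16; μ^(2)=7; μ^(3)=-20

((0, 0, 2); (0, 4, 0); (3, 0, 0))


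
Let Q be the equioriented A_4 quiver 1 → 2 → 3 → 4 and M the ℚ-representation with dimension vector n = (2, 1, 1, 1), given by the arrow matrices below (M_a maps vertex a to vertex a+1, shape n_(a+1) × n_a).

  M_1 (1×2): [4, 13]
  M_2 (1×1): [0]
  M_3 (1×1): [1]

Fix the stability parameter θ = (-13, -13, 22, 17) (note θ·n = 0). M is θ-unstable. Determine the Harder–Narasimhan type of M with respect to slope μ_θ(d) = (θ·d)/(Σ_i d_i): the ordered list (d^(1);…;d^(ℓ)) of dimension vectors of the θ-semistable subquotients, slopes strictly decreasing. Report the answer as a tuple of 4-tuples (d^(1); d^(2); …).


Barcode: M ≅ I[1,1], I[1,2], I[3,4]. HN layers by μ_θ (2 steps, strictly decreasing):
  μ^(1)=39/2; μ^(2)=-13

((0, 0, 1, 1); (2, 1, 0, 0))


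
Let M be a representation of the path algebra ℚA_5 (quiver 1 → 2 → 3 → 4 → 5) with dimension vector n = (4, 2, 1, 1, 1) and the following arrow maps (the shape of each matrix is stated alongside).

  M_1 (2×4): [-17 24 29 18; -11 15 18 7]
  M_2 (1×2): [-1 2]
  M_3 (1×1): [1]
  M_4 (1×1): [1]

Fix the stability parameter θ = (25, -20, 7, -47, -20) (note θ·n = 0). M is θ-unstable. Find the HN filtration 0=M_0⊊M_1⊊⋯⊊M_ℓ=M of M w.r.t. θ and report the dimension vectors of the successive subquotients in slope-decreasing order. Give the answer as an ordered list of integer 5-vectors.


Barcode: M ≅ I[1,1]^2, I[1,2], I[1,5]. HN layers by μ_θ (3 steps, strictly decreasing):
  μ^(1)=25; μ^(2)=5/2; μ^(3)=-11

((2, 0, 0, 0, 0); (1, 1, 0, 0, 0); (1, 1, 1, 1, 1))


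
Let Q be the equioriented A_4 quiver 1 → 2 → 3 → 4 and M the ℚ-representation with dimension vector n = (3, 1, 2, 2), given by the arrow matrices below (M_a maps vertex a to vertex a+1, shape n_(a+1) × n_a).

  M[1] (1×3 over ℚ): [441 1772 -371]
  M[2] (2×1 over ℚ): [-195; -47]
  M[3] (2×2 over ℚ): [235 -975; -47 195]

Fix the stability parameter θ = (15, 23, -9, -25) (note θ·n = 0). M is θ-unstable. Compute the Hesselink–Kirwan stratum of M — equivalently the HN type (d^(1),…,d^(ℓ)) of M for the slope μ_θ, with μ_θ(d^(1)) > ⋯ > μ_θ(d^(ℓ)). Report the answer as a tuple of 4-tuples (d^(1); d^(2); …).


Barcode: M ≅ I[1,1]^2, I[1,3], I[3,4], I[4,4]. HN layers by μ_θ (4 steps, strictly decreasing):
  μ^(1)=15; μ^(2)=29/3; μ^(3)=-17; μ^(4)=-25

((2, 0, 0, 0); (1, 1, 1, 0); (0, 0, 1, 1); (0, 0, 0, 1))


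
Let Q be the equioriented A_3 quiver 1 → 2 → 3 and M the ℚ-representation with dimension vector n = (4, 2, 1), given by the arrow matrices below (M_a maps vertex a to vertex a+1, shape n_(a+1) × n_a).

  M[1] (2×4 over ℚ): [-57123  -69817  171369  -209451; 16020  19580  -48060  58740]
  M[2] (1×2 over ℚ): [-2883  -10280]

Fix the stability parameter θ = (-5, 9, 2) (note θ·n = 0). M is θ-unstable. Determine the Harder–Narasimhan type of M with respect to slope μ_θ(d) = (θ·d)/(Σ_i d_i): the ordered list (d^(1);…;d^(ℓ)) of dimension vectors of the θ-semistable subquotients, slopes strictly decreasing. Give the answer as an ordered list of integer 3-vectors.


Interval decomposition of M: I[1,1]^3, I[1,3], I[2,2].
HN type (ℓ=3): μ^(1)=9; μ^(2)=11/2; μ^(3)=-5

((0, 1, 0); (0, 1, 1); (4, 0, 0))


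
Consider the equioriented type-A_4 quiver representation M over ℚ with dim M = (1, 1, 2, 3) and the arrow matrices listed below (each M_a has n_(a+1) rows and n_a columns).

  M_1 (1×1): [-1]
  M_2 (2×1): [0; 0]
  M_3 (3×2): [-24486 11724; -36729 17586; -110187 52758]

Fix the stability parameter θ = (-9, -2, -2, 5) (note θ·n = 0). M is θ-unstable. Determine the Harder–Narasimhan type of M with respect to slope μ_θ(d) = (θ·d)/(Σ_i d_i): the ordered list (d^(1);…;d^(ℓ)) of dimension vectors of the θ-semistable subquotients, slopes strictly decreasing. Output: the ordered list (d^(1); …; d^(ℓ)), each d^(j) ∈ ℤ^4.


Via rank(M_{q-1}∘⋯∘M_p): M ≅ I[1,2], I[3,3], I[3,4], I[4,4]^2.
μ_θ-semistable layers: μ^(1)=5; μ^(2)=-2; μ^(3)=-9

((0, 0, 0, 3); (0, 1, 2, 0); (1, 0, 0, 0))


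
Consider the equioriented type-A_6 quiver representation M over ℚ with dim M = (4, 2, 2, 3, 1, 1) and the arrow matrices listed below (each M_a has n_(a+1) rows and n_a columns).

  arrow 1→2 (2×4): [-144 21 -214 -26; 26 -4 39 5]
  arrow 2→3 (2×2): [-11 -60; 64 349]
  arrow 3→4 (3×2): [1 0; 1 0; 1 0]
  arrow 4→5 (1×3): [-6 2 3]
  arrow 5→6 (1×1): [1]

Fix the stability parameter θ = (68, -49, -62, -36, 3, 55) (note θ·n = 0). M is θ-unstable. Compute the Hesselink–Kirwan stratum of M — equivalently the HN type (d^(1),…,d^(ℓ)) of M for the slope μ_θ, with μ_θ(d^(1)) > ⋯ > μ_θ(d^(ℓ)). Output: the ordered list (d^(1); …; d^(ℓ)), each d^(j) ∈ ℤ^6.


Barcode: M ≅ I[1,1]^2, I[1,3], I[1,6], I[4,4]^2. HN layers by μ_θ (6 steps, strictly decreasing):
  μ^(1)=68; μ^(2)=55; μ^(3)=3; μ^(4)=-43/3; μ^(5)=-79/4; μ^(6)=-36

((2, 0, 0, 0, 0, 0); (0, 0, 0, 0, 0, 1); (0, 0, 0, 0, 1, 0); (1, 1, 1, 0, 0, 0); (1, 1, 1, 1, 0, 0); (0, 0, 0, 2, 0, 0))


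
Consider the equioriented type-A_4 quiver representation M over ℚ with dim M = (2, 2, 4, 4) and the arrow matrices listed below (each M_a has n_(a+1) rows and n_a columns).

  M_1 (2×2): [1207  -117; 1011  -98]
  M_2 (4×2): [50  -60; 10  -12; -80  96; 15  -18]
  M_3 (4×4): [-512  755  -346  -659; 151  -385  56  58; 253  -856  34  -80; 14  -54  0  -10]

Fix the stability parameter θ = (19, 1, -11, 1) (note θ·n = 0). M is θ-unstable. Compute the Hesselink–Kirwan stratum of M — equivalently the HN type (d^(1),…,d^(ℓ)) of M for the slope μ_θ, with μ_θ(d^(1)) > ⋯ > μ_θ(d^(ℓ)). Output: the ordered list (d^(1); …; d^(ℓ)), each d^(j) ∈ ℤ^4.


Interval decomposition of M: I[1,2], I[1,4], I[3,3], I[3,4]^2, I[4,4].
HN type (ℓ=4): μ^(1)=10; μ^(2)=5/2; μ^(3)=1; μ^(4)=-11

((1, 1, 0, 0); (1, 1, 1, 1); (0, 0, 0, 3); (0, 0, 3, 0))


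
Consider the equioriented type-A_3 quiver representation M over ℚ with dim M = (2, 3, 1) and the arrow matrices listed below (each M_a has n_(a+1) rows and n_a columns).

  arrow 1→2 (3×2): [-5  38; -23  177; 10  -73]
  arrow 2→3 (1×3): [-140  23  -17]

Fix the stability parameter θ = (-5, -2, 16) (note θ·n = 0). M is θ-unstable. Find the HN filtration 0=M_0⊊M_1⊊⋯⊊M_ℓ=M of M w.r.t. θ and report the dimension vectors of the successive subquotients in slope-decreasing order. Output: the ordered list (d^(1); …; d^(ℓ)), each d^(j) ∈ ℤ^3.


Interval decomposition of M: I[1,2], I[1,3], I[2,2].
HN type (ℓ=3): μ^(1)=16; μ^(2)=-2; μ^(3)=-5

((0, 0, 1); (0, 3, 0); (2, 0, 0))


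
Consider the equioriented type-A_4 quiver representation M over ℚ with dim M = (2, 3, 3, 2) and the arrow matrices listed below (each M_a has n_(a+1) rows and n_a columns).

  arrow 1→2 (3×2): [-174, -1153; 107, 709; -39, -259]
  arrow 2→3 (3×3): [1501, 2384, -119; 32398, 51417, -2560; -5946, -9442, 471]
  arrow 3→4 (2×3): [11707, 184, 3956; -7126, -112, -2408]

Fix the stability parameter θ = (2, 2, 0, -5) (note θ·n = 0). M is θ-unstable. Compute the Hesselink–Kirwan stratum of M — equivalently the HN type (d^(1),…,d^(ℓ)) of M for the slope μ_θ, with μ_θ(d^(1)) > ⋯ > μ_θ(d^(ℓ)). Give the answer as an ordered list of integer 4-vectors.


Barcode: M ≅ I[1,3], I[1,4], I[2,3], I[4,4]. HN layers by μ_θ (4 steps, strictly decreasing):
  μ^(1)=4/3; μ^(2)=1; μ^(3)=-1/4; μ^(4)=-5

((1, 1, 1, 0); (0, 1, 1, 0); (1, 1, 1, 1); (0, 0, 0, 1))


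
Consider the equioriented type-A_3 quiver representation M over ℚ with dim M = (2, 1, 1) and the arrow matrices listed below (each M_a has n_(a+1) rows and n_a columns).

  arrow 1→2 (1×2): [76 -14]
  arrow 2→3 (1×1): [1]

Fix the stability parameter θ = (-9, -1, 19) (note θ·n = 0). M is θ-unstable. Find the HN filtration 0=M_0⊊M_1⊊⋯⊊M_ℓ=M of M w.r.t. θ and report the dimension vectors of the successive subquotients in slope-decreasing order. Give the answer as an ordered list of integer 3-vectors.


Via rank(M_{q-1}∘⋯∘M_p): M ≅ I[1,1], I[1,3].
μ_θ-semistable layers: μ^(1)=19; μ^(2)=-1; μ^(3)=-9

((0, 0, 1); (0, 1, 0); (2, 0, 0))


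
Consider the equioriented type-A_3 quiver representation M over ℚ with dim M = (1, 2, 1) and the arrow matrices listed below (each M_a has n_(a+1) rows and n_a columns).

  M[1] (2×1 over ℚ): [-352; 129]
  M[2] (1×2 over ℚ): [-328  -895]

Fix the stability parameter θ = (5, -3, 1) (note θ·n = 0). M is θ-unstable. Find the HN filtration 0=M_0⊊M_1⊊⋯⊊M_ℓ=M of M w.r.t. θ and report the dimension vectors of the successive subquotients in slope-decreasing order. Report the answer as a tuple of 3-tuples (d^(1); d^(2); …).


Barcode: M ≅ I[1,3], I[2,2]. HN layers by μ_θ (2 steps, strictly decreasing):
  μ^(1)=1; μ^(2)=-3

((1, 1, 1); (0, 1, 0))


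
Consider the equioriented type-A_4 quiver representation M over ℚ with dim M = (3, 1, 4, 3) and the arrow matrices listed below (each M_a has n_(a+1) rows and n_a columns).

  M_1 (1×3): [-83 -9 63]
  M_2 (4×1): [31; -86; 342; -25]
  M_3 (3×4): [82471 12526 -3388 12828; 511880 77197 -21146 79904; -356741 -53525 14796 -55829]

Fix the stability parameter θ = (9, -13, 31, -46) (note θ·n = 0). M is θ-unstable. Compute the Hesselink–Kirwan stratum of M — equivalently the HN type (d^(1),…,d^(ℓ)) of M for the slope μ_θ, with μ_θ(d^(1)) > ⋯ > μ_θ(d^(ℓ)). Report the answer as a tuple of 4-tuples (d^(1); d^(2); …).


Via rank(M_{q-1}∘⋯∘M_p): M ≅ I[1,1]^2, I[1,4], I[3,3], I[3,4]^2.
μ_θ-semistable layers: μ^(1)=31; μ^(2)=9; μ^(3)=-19/4; μ^(4)=-15/2

((0, 0, 1, 0); (2, 0, 0, 0); (1, 1, 1, 1); (0, 0, 2, 2))


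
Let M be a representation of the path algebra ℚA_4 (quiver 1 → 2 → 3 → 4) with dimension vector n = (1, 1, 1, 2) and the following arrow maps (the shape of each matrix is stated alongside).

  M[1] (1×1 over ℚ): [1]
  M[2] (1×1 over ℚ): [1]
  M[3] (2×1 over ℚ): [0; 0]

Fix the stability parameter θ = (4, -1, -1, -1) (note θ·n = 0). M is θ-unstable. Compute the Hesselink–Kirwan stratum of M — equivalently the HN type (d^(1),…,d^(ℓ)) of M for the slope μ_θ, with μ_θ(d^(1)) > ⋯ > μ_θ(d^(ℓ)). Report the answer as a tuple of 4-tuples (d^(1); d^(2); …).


Barcode: M ≅ I[1,3], I[4,4]^2. HN layers by μ_θ (2 steps, strictly decreasing):
  μ^(1)=2/3; μ^(2)=-1

((1, 1, 1, 0); (0, 0, 0, 2))


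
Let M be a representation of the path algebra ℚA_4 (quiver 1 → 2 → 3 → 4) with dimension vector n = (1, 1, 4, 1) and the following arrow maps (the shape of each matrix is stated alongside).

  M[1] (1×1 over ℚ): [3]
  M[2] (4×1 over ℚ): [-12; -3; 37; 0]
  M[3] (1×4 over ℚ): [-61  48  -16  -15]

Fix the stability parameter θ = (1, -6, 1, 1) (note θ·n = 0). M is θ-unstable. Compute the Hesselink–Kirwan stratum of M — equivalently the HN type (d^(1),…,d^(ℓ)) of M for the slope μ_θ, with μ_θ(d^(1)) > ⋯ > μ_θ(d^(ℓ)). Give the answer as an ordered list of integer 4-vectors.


Via rank(M_{q-1}∘⋯∘M_p): M ≅ I[1,4], I[3,3]^3.
μ_θ-semistable layers: μ^(1)=1; μ^(2)=-5/2

((0, 0, 4, 1); (1, 1, 0, 0))


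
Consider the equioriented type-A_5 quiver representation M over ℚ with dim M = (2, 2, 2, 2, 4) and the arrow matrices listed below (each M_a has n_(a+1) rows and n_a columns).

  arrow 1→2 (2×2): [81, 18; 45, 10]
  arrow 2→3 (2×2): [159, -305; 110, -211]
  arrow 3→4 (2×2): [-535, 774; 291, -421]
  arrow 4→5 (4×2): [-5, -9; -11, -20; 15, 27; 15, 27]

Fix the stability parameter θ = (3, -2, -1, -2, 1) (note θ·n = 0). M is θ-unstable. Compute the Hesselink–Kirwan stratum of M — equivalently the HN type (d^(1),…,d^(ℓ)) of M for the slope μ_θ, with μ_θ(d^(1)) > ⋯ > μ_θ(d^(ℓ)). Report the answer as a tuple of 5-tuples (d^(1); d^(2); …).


Via rank(M_{q-1}∘⋯∘M_p): M ≅ I[1,1], I[1,5], I[2,5], I[5,5]^2.
μ_θ-semistable layers: μ^(1)=3; μ^(2)=1; μ^(3)=-1/2; μ^(4)=-3/2; μ^(5)=-2

((1, 0, 0, 0, 0); (0, 0, 0, 0, 4); (1, 1, 1, 1, 0); (0, 0, 1, 1, 0); (0, 1, 0, 0, 0))


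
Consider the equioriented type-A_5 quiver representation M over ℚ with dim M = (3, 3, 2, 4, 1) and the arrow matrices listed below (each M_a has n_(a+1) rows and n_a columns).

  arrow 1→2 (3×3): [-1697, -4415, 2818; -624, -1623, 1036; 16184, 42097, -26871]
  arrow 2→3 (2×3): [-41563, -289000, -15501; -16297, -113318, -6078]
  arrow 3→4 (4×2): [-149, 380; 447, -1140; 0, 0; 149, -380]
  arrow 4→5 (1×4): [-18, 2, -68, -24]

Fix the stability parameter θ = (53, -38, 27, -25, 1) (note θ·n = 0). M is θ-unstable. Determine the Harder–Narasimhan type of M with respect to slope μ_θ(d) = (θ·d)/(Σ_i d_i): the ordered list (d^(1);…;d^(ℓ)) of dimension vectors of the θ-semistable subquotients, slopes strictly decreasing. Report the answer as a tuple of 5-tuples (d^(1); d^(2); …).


Interval decomposition of M: I[1,2], I[1,3], I[1,4], I[4,4]^2, I[4,5].
HN type (ℓ=5): μ^(1)=27; μ^(2)=15/2; μ^(3)=17/4; μ^(4)=1; μ^(5)=-25

((0, 0, 1, 0, 0); (2, 2, 0, 0, 0); (1, 1, 1, 1, 0); (0, 0, 0, 0, 1); (0, 0, 0, 3, 0))


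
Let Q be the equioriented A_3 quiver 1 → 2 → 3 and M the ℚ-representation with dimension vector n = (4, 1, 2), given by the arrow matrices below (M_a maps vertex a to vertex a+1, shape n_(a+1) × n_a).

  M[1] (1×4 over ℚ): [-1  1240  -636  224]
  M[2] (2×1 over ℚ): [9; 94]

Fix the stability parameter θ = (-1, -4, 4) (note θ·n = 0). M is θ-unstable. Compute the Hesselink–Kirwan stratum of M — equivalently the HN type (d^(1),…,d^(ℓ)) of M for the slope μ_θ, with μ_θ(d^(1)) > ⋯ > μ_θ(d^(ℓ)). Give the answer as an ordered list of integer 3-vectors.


Interval decomposition of M: I[1,1]^3, I[1,3], I[3,3].
HN type (ℓ=3): μ^(1)=4; μ^(2)=-1; μ^(3)=-5/2

((0, 0, 2); (3, 0, 0); (1, 1, 0))


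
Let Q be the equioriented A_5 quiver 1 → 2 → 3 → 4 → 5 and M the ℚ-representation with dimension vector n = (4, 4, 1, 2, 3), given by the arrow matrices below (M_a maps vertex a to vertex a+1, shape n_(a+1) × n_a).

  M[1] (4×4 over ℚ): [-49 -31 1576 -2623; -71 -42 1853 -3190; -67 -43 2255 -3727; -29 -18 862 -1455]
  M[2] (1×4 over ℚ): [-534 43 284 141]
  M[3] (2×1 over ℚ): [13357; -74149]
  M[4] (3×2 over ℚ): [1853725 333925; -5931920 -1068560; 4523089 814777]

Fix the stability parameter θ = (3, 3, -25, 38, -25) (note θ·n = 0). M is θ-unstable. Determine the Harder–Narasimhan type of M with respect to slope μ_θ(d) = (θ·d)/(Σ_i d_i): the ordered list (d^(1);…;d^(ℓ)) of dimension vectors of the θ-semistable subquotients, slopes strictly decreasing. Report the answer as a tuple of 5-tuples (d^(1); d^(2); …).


Barcode: M ≅ I[1,2]^3, I[1,4], I[4,5], I[5,5]^2. HN layers by μ_θ (5 steps, strictly decreasing):
  μ^(1)=38; μ^(2)=13/2; μ^(3)=3; μ^(4)=-19/3; μ^(5)=-25

((0, 0, 0, 1, 0); (0, 0, 0, 1, 1); (3, 3, 0, 0, 0); (1, 1, 1, 0, 0); (0, 0, 0, 0, 2))


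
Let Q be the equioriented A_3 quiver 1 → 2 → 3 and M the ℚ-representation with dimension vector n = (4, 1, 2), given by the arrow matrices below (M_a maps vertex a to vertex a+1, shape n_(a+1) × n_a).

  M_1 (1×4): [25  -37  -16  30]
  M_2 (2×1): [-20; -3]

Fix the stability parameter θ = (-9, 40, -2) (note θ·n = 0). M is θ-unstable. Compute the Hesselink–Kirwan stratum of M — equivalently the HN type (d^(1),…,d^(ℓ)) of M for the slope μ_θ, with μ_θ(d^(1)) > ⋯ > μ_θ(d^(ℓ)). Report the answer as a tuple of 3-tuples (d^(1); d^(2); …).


Via rank(M_{q-1}∘⋯∘M_p): M ≅ I[1,1]^3, I[1,3], I[3,3].
μ_θ-semistable layers: μ^(1)=19; μ^(2)=-2; μ^(3)=-9

((0, 1, 1); (0, 0, 1); (4, 0, 0))


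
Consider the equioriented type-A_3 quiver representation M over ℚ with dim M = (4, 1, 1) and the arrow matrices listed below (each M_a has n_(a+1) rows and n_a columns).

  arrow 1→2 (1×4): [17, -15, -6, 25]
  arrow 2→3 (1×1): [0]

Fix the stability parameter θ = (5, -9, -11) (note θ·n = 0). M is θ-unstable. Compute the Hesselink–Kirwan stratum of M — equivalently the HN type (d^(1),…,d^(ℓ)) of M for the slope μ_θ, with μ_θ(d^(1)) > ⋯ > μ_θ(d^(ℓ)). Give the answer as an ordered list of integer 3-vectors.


Via rank(M_{q-1}∘⋯∘M_p): M ≅ I[1,1]^3, I[1,2], I[3,3].
μ_θ-semistable layers: μ^(1)=5; μ^(2)=-2; μ^(3)=-11

((3, 0, 0); (1, 1, 0); (0, 0, 1))


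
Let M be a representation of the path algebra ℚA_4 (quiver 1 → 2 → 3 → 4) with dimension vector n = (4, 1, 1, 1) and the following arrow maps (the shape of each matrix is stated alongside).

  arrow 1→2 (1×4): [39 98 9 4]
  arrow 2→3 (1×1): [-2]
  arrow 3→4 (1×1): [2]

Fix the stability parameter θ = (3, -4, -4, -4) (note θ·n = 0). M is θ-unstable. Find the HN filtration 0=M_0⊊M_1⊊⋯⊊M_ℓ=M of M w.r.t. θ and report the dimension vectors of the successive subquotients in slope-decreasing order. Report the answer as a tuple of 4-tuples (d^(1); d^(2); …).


Barcode: M ≅ I[1,1]^3, I[1,4]. HN layers by μ_θ (2 steps, strictly decreasing):
  μ^(1)=3; μ^(2)=-9/4

((3, 0, 0, 0); (1, 1, 1, 1))


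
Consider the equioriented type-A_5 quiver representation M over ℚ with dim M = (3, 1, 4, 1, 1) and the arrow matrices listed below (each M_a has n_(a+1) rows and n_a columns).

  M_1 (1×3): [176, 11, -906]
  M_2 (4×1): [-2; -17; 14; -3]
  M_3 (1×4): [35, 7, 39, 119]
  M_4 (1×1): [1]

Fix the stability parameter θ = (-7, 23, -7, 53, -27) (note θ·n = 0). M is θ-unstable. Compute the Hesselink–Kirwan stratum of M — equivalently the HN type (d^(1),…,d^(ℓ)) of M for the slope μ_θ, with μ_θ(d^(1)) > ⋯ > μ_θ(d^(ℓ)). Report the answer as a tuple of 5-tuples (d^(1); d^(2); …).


Interval decomposition of M: I[1,1]^2, I[1,3], I[3,3]^2, I[3,5].
HN type (ℓ=3): μ^(1)=13; μ^(2)=8; μ^(3)=-7

((0, 0, 0, 1, 1); (0, 1, 1, 0, 0); (3, 0, 3, 0, 0))


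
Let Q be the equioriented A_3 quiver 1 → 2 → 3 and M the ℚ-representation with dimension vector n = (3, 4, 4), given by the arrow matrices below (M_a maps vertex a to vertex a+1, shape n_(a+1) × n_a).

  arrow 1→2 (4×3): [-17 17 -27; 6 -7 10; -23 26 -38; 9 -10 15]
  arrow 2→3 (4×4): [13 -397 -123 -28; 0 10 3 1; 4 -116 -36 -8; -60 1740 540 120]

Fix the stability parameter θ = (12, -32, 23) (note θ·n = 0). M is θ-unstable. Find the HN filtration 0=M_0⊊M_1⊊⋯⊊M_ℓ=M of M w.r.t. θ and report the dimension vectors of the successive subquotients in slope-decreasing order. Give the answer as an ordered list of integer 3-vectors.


Barcode: M ≅ I[1,2], I[1,3]^2, I[2,2], I[3,3]^2. HN layers by μ_θ (3 steps, strictly decreasing):
  μ^(1)=23; μ^(2)=-10; μ^(3)=-32

((0, 0, 4); (3, 3, 0); (0, 1, 0))


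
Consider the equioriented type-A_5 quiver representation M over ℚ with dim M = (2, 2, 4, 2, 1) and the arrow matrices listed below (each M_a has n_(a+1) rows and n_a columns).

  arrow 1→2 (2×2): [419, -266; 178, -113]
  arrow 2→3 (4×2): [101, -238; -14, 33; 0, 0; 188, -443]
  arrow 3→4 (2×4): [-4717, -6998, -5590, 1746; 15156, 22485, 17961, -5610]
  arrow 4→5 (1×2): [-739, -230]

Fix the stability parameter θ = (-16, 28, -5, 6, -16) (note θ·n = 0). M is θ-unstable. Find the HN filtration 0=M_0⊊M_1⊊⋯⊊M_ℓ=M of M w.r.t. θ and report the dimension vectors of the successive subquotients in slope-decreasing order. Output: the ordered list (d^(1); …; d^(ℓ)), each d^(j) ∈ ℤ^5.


Via rank(M_{q-1}∘⋯∘M_p): M ≅ I[1,4], I[1,5], I[3,3]^2.
μ_θ-semistable layers: μ^(1)=29/3; μ^(2)=13/4; μ^(3)=-5; μ^(4)=-16

((0, 1, 1, 1, 0); (0, 1, 1, 1, 1); (0, 0, 2, 0, 0); (2, 0, 0, 0, 0))


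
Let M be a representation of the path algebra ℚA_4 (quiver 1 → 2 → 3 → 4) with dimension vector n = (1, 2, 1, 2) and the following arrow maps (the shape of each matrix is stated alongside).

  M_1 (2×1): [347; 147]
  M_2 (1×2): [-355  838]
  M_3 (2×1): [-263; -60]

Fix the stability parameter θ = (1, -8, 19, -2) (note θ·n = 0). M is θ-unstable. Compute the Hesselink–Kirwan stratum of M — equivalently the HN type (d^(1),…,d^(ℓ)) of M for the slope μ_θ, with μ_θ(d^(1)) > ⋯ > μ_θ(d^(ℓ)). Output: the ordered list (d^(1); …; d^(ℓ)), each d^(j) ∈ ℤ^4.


Via rank(M_{q-1}∘⋯∘M_p): M ≅ I[1,4], I[2,2], I[4,4].
μ_θ-semistable layers: μ^(1)=17/2; μ^(2)=-2; μ^(3)=-7/2; μ^(4)=-8

((0, 0, 1, 1); (0, 0, 0, 1); (1, 1, 0, 0); (0, 1, 0, 0))


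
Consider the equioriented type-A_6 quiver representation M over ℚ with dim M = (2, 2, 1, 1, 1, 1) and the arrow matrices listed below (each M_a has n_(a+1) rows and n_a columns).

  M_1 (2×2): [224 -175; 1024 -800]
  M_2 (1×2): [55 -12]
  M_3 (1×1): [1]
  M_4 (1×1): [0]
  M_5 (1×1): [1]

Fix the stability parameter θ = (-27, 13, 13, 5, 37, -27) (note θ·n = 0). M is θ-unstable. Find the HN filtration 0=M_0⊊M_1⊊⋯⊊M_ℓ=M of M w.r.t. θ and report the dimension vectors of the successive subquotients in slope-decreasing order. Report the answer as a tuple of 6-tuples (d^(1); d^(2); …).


Barcode: M ≅ I[1,1], I[1,4], I[2,2], I[5,6]. HN layers by μ_θ (4 steps, strictly decreasing):
  μ^(1)=13; μ^(2)=31/3; μ^(3)=5; μ^(4)=-27

((0, 1, 0, 0, 0, 0); (0, 1, 1, 1, 0, 0); (0, 0, 0, 0, 1, 1); (2, 0, 0, 0, 0, 0))
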